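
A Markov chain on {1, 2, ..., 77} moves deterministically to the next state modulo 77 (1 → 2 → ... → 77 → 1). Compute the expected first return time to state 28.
E[T_28 | X_0 = 28] = 77

The chain cycles deterministically, so starting at state 28 it returns in exactly 77 steps. Equivalently, the stationary distribution is uniform π_j = 1/77 for every state j, so by Kac's formula E[T_28] = 1/π_28 = 77.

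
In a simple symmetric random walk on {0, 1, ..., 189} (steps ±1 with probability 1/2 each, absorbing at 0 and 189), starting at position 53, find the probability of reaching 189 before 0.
P(hit 189 before 0) = 53/189

Let u_k = P(hit 189 before 0 | start at k). Then u_0 = 0, u_189 = 1, and u_k = u_{k-1}/2 + u_{k+1}/2 for 1 ≤ k ≤ 188. This harmonic recurrence is solved by u_k = k/189, giving u_53 = 53/189.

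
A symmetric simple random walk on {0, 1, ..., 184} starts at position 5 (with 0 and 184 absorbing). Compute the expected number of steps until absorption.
E[τ | X_0 = 5] = 895

Let v_k = E[τ | X_0 = k]. Boundary: v_0 = v_184 = 0. Recurrence: v_k = 1 + (v_{k-1} + v_{k+1})/2 for 1 ≤ k ≤ 183. The particular solution to v_k − (v_{k-1} + v_{k+1})/2 = 1 is v_k = −k^2. Adding homogeneous solution A + B k and matching boundaries gives v_k = k (184 − k). Substituting k = 5: v_5 = 5 · 179 = 895.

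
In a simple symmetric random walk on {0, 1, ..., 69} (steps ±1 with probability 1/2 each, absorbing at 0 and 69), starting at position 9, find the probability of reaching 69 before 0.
P(hit 69 before 0) = 9/69 = 3/23

Let u_k = P(hit 69 before 0 | start at k). Then u_0 = 0, u_69 = 1, and u_k = u_{k-1}/2 + u_{k+1}/2 for 1 ≤ k ≤ 68. This harmonic recurrence is solved by u_k = k/69, giving u_9 = 9/69 = 3/23.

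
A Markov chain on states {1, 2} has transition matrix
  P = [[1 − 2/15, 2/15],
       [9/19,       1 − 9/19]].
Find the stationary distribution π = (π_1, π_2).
π_1 = 135/173, π_2 = 38/173

Solve πP = π with π_1 + π_2 = 1. From πP = π: π_1 · (1 − 2/15) + π_2 · 9/19 = π_1 ⇒ π_2 · 9/19 = π_1 · 2/15 ⇒ π_2/π_1 = (2/15)/(9/19) = 38/135. Together with π_1 + π_2 = 1:
  π_1 = (9/19)/(2/15 + 9/19) = (9/19)/(173/285) = 135/173,
  π_2 = (2/15)/(2/15 + 9/19) = (2/15)/(173/285) = 38/173.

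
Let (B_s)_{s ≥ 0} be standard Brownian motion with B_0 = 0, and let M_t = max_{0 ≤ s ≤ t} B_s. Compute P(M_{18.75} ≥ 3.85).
P(M_{18.75} ≥ 3.85) = 2·P(B_{18.75} ≥ 3.85) = 2(1 − Φ(3.85/√18.75)) ≈ 0.3739

By the reflection principle for Brownian motion, P(M_t ≥ a) = 2 · P(B_t ≥ a) for a ≥ 0. Since B_t ~ N(0, t), P(B_t ≥ 3.85) = 1 − Φ(3.85/√t) = 1 − Φ(3.85/√18.75) = 1 − Φ(0.8891). So
  P(M_{18.75} ≥ 3.85) = 2(1 − Φ(0.8891)) ≈ 0.3739.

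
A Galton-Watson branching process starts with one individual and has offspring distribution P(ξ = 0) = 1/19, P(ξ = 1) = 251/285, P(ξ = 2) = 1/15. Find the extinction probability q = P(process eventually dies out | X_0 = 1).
q = 15/19

The pgf is f(s) = 1/19 + 251/285·s + 1/15·s². The extinction probability q is the smallest fixed point of f in [0, 1]. Setting s = f(s):
  1/15·s² + (251/285 − 1)·s + 1/19 = 0
  1/15·s² − (1/19 + 1/15)·s + 1/19 = 0
which factors as (s − 1)·(1/15·s − 1/19) = 0, giving roots s = 1 and s = (1/19)/(1/15) = 15/19.
Mean offspring μ = 251/285 + 2·1/15 = 289/285 > 1 (supercritical), so q < 1. The extinction probability is the smaller root: q = (1/19)/(1/15) = 15/19.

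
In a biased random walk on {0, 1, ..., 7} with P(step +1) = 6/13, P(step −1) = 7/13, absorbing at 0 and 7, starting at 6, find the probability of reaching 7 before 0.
P(hit 7 before 0) = (1 − (7/6)^6) / (1 − (7/6)^7) = 425958/543607

Let u_k denote P(reach 7 before 0 | start at k). Boundary: u_0 = 0, u_7 = 1. Recurrence: u_k = 6/13·u_{k+1} + 7/13·u_{k-1} for 1 ≤ k ≤ 6. Try u_k = A + B·r^k with r = q/p = (7/13)/(6/13) = 7/6. Substitution satisfies the recurrence; boundary conditions give:
  u_k = (1 − r^k) / (1 − r^N) = (1 − (7/6)^6) / (1 − (7/6)^7) = 425958/543607.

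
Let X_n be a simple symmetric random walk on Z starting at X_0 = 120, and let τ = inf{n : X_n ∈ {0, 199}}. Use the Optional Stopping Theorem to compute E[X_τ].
E[X_τ] = 120

X_n is a martingale and τ is a bounded-mean stopping time (indeed τ is finite a.s. with bounded expectation since the walk is in a bounded region). By the OST, E[X_τ] = E[X_0] = 120. Equivalently: E[X_τ] = 199 · P(hit 199 first) + 0 · P(hit 0 first) = 199 · (120/199) = 120.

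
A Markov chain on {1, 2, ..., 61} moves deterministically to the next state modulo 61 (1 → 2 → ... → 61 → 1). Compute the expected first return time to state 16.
E[T_16 | X_0 = 16] = 61

The chain cycles deterministically, so starting at state 16 it returns in exactly 61 steps. Equivalently, the stationary distribution is uniform π_j = 1/61 for every state j, so by Kac's formula E[T_16] = 1/π_16 = 61.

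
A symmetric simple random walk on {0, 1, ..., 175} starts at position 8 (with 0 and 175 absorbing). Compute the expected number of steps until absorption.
E[τ | X_0 = 8] = 1336

Let v_k = E[τ | X_0 = k]. Boundary: v_0 = v_175 = 0. Recurrence: v_k = 1 + (v_{k-1} + v_{k+1})/2 for 1 ≤ k ≤ 174. The particular solution to v_k − (v_{k-1} + v_{k+1})/2 = 1 is v_k = −k^2. Adding homogeneous solution A + B k and matching boundaries gives v_k = k (175 − k). Substituting k = 8: v_8 = 8 · 167 = 1336.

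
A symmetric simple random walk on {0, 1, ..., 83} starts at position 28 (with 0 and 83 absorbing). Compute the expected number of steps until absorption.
E[τ | X_0 = 28] = 1540

Let v_k = E[τ | X_0 = k]. Boundary: v_0 = v_83 = 0. Recurrence: v_k = 1 + (v_{k-1} + v_{k+1})/2 for 1 ≤ k ≤ 82. The particular solution to v_k − (v_{k-1} + v_{k+1})/2 = 1 is v_k = −k^2. Adding homogeneous solution A + B k and matching boundaries gives v_k = k (83 − k). Substituting k = 28: v_28 = 28 · 55 = 1540.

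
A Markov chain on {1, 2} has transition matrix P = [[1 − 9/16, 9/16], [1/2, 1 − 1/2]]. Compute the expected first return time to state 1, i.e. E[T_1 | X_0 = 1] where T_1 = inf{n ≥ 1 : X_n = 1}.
E[T_1 | X_0 = 1] = 1/π_1 = 17/8

For an irreducible recurrent Markov chain with stationary distribution π, E[T_i | X_0 = i] = 1/π_i (Kac's formula). Here π_1 = (1/2)/(9/16 + 1/2) = (1/2)/(17/16) = 8/17, so E[T_1 | X_0 = 1] = 1/π_1 = (9/16 + 1/2)/(1/2) = (17/16)/(1/2) = 17/8.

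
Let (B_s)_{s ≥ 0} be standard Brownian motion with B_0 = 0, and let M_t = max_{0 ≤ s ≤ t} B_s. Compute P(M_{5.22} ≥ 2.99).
P(M_{5.22} ≥ 2.99) = 2·P(B_{5.22} ≥ 2.99) = 2(1 − Φ(2.99/√5.22)) ≈ 0.1906

By the reflection principle for Brownian motion, P(M_t ≥ a) = 2 · P(B_t ≥ a) for a ≥ 0. Since B_t ~ N(0, t), P(B_t ≥ 2.99) = 1 − Φ(2.99/√t) = 1 − Φ(2.99/√5.22) = 1 − Φ(1.3087). So
  P(M_{5.22} ≥ 2.99) = 2(1 − Φ(1.3087)) ≈ 0.1906.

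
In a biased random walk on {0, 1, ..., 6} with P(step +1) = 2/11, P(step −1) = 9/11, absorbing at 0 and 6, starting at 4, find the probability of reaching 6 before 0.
P(hit 6 before 0) = (1 − (9/2)^4) / (1 − (9/2)^6) = 340/6901

Let u_k denote P(reach 6 before 0 | start at k). Boundary: u_0 = 0, u_6 = 1. Recurrence: u_k = 2/11·u_{k+1} + 9/11·u_{k-1} for 1 ≤ k ≤ 5. Try u_k = A + B·r^k with r = q/p = (9/11)/(2/11) = 9/2. Substitution satisfies the recurrence; boundary conditions give:
  u_k = (1 − r^k) / (1 − r^N) = (1 − (9/2)^4) / (1 − (9/2)^6) = 340/6901.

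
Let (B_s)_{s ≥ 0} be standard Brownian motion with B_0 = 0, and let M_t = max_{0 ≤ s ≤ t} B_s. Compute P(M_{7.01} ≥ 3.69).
P(M_{7.01} ≥ 3.69) = 2·P(B_{7.01} ≥ 3.69) = 2(1 − Φ(3.69/√7.01)) ≈ 0.1634

By the reflection principle for Brownian motion, P(M_t ≥ a) = 2 · P(B_t ≥ a) for a ≥ 0. Since B_t ~ N(0, t), P(B_t ≥ 3.69) = 1 − Φ(3.69/√t) = 1 − Φ(3.69/√7.01) = 1 − Φ(1.3937). So
  P(M_{7.01} ≥ 3.69) = 2(1 − Φ(1.3937)) ≈ 0.1634.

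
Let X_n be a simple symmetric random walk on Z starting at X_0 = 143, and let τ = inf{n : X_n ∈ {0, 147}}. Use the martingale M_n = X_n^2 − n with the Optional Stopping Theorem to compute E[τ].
E[τ] = 572

M_n = X_n^2 − n is a martingale (since E[X_{n+1}^2 | F_n] = X_n^2 + 1). By OST (τ has finite mean in a bounded region), E[M_τ] = E[M_0] = X_0^2 − 0 = 143^2 = 20449. Also E[M_τ] = E[X_τ^2] − E[τ]. The walk exits at 0 or 147, with P(hit 147 first) = 143/147, so E[X_τ^2] = 147^2 · 143/147 + 0 = 21021. Thus E[τ] = E[X_τ^2] − E[M_τ] = 21021 − 20449 = 572 = 143(147 − 143) = 572.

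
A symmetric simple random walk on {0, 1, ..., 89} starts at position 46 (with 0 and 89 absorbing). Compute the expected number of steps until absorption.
E[τ | X_0 = 46] = 1978

Let v_k = E[τ | X_0 = k]. Boundary: v_0 = v_89 = 0. Recurrence: v_k = 1 + (v_{k-1} + v_{k+1})/2 for 1 ≤ k ≤ 88. The particular solution to v_k − (v_{k-1} + v_{k+1})/2 = 1 is v_k = −k^2. Adding homogeneous solution A + B k and matching boundaries gives v_k = k (89 − k). Substituting k = 46: v_46 = 46 · 43 = 1978.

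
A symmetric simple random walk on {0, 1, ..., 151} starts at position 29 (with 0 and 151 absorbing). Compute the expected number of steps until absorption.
E[τ | X_0 = 29] = 3538

Let v_k = E[τ | X_0 = k]. Boundary: v_0 = v_151 = 0. Recurrence: v_k = 1 + (v_{k-1} + v_{k+1})/2 for 1 ≤ k ≤ 150. The particular solution to v_k − (v_{k-1} + v_{k+1})/2 = 1 is v_k = −k^2. Adding homogeneous solution A + B k and matching boundaries gives v_k = k (151 − k). Substituting k = 29: v_29 = 29 · 122 = 3538.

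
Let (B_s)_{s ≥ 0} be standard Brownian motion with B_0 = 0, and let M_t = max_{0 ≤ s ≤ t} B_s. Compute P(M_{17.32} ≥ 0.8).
P(M_{17.32} ≥ 0.8) = 2·P(B_{17.32} ≥ 0.8) = 2(1 − Φ(0.8/√17.32)) ≈ 0.8476

By the reflection principle for Brownian motion, P(M_t ≥ a) = 2 · P(B_t ≥ a) for a ≥ 0. Since B_t ~ N(0, t), P(B_t ≥ 0.8) = 1 − Φ(0.8/√t) = 1 − Φ(0.8/√17.32) = 1 − Φ(0.1922). So
  P(M_{17.32} ≥ 0.8) = 2(1 − Φ(0.1922)) ≈ 0.8476.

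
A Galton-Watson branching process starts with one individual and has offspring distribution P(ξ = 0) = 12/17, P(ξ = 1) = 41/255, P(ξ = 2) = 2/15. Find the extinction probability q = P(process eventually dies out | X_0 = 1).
q = 1

Mean offspring μ = 0·12/17 + 1·41/255 + 2·2/15 = 109/255 ≤ 1. For μ ≤ 1 with offspring not concentrated at 1, the Galton-Watson process goes extinct almost surely, so q = 1.
(Algebraic check: The pgf is f(s) = 12/17 + 41/255·s + 2/15·s². The extinction probability q is the smallest fixed point of f in [0, 1]. Setting s = f(s):
  2/15·s² + (41/255 − 1)·s + 12/17 = 0
  2/15·s² − (12/17 + 2/15)·s + 12/17 = 0
which factors as (s − 1)·(2/15·s − 12/17) = 0, giving roots s = 1 and s = (12/17)/(2/15) = 90/17. Since 90/17 ≥ 1, the smallest root in [0, 1] is s = 1.)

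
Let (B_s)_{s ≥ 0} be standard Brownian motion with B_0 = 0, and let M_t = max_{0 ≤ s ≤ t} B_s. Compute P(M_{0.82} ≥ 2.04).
P(M_{0.82} ≥ 2.04) = 2·P(B_{0.82} ≥ 2.04) = 2(1 − Φ(2.04/√0.82)) ≈ 0.0243

By the reflection principle for Brownian motion, P(M_t ≥ a) = 2 · P(B_t ≥ a) for a ≥ 0. Since B_t ~ N(0, t), P(B_t ≥ 2.04) = 1 − Φ(2.04/√t) = 1 − Φ(2.04/√0.82) = 1 − Φ(2.2528). So
  P(M_{0.82} ≥ 2.04) = 2(1 − Φ(2.2528)) ≈ 0.0243.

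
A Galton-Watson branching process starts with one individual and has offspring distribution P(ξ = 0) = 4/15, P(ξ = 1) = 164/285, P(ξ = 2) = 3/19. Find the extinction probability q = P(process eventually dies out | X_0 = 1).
q = 1

Mean offspring μ = 0·4/15 + 1·164/285 + 2·3/19 = 254/285 ≤ 1. For μ ≤ 1 with offspring not concentrated at 1, the Galton-Watson process goes extinct almost surely, so q = 1.
(Algebraic check: The pgf is f(s) = 4/15 + 164/285·s + 3/19·s². The extinction probability q is the smallest fixed point of f in [0, 1]. Setting s = f(s):
  3/19·s² + (164/285 − 1)·s + 4/15 = 0
  3/19·s² − (4/15 + 3/19)·s + 4/15 = 0
which factors as (s − 1)·(3/19·s − 4/15) = 0, giving roots s = 1 and s = (4/15)/(3/19) = 76/45. Since 76/45 ≥ 1, the smallest root in [0, 1] is s = 1.)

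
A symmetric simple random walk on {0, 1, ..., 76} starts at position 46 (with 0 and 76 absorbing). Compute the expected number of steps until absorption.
E[τ | X_0 = 46] = 1380

Let v_k = E[τ | X_0 = k]. Boundary: v_0 = v_76 = 0. Recurrence: v_k = 1 + (v_{k-1} + v_{k+1})/2 for 1 ≤ k ≤ 75. The particular solution to v_k − (v_{k-1} + v_{k+1})/2 = 1 is v_k = −k^2. Adding homogeneous solution A + B k and matching boundaries gives v_k = k (76 − k). Substituting k = 46: v_46 = 46 · 30 = 1380.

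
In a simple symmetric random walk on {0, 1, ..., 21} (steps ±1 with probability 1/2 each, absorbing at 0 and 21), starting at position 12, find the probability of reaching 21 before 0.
P(hit 21 before 0) = 12/21 = 4/7

Let u_k = P(hit 21 before 0 | start at k). Then u_0 = 0, u_21 = 1, and u_k = u_{k-1}/2 + u_{k+1}/2 for 1 ≤ k ≤ 20. This harmonic recurrence is solved by u_k = k/21, giving u_12 = 12/21 = 4/7.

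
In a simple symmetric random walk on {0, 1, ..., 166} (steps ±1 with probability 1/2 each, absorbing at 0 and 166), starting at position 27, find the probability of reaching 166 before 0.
P(hit 166 before 0) = 27/166

Let u_k = P(hit 166 before 0 | start at k). Then u_0 = 0, u_166 = 1, and u_k = u_{k-1}/2 + u_{k+1}/2 for 1 ≤ k ≤ 165. This harmonic recurrence is solved by u_k = k/166, giving u_27 = 27/166.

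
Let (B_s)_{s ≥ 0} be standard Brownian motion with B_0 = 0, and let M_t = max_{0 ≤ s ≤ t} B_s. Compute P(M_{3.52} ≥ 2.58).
P(M_{3.52} ≥ 2.58) = 2·P(B_{3.52} ≥ 2.58) = 2(1 − Φ(2.58/√3.52)) ≈ 0.1691

By the reflection principle for Brownian motion, P(M_t ≥ a) = 2 · P(B_t ≥ a) for a ≥ 0. Since B_t ~ N(0, t), P(B_t ≥ 2.58) = 1 − Φ(2.58/√t) = 1 − Φ(2.58/√3.52) = 1 − Φ(1.3751). So
  P(M_{3.52} ≥ 2.58) = 2(1 − Φ(1.3751)) ≈ 0.1691.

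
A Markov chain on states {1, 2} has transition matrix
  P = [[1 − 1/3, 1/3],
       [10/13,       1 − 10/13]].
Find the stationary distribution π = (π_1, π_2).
π_1 = 30/43, π_2 = 13/43

Solve πP = π with π_1 + π_2 = 1. From πP = π: π_1 · (1 − 1/3) + π_2 · 10/13 = π_1 ⇒ π_2 · 10/13 = π_1 · 1/3 ⇒ π_2/π_1 = (1/3)/(10/13) = 13/30. Together with π_1 + π_2 = 1:
  π_1 = (10/13)/(1/3 + 10/13) = (10/13)/(43/39) = 30/43,
  π_2 = (1/3)/(1/3 + 10/13) = (1/3)/(43/39) = 13/43.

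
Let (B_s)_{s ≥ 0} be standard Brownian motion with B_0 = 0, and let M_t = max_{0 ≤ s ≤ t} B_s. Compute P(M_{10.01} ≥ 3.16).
P(M_{10.01} ≥ 3.16) = 2·P(B_{10.01} ≥ 3.16) = 2(1 − Φ(3.16/√10.01)) ≈ 0.3179

By the reflection principle for Brownian motion, P(M_t ≥ a) = 2 · P(B_t ≥ a) for a ≥ 0. Since B_t ~ N(0, t), P(B_t ≥ 3.16) = 1 − Φ(3.16/√t) = 1 − Φ(3.16/√10.01) = 1 − Φ(0.9988). So
  P(M_{10.01} ≥ 3.16) = 2(1 − Φ(0.9988)) ≈ 0.3179.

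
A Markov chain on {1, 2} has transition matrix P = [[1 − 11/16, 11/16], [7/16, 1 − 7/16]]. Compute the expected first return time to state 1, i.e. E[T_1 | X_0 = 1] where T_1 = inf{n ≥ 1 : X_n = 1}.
E[T_1 | X_0 = 1] = 1/π_1 = 18/7

For an irreducible recurrent Markov chain with stationary distribution π, E[T_i | X_0 = i] = 1/π_i (Kac's formula). Here π_1 = (7/16)/(11/16 + 7/16) = (7/16)/(9/8) = 7/18, so E[T_1 | X_0 = 1] = 1/π_1 = (11/16 + 7/16)/(7/16) = (9/8)/(7/16) = 18/7.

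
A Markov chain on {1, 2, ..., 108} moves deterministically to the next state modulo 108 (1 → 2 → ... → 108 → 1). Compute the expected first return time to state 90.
E[T_90 | X_0 = 90] = 108

The chain cycles deterministically, so starting at state 90 it returns in exactly 108 steps. Equivalently, the stationary distribution is uniform π_j = 1/108 for every state j, so by Kac's formula E[T_90] = 1/π_90 = 108.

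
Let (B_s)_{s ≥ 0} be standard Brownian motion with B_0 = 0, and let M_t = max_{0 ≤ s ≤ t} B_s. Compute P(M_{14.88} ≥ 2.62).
P(M_{14.88} ≥ 2.62) = 2·P(B_{14.88} ≥ 2.62) = 2(1 − Φ(2.62/√14.88)) ≈ 0.4970

By the reflection principle for Brownian motion, P(M_t ≥ a) = 2 · P(B_t ≥ a) for a ≥ 0. Since B_t ~ N(0, t), P(B_t ≥ 2.62) = 1 − Φ(2.62/√t) = 1 − Φ(2.62/√14.88) = 1 − Φ(0.6792). So
  P(M_{14.88} ≥ 2.62) = 2(1 − Φ(0.6792)) ≈ 0.4970.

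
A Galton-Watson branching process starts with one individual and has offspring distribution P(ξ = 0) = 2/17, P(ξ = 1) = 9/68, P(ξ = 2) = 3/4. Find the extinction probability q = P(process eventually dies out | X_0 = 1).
q = 8/51

The pgf is f(s) = 2/17 + 9/68·s + 3/4·s². The extinction probability q is the smallest fixed point of f in [0, 1]. Setting s = f(s):
  3/4·s² + (9/68 − 1)·s + 2/17 = 0
  3/4·s² − (2/17 + 3/4)·s + 2/17 = 0
which factors as (s − 1)·(3/4·s − 2/17) = 0, giving roots s = 1 and s = (2/17)/(3/4) = 8/51.
Mean offspring μ = 9/68 + 2·3/4 = 111/68 > 1 (supercritical), so q < 1. The extinction probability is the smaller root: q = (2/17)/(3/4) = 8/51.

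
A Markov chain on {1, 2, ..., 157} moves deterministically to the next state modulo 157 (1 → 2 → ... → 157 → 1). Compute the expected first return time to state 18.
E[T_18 | X_0 = 18] = 157

The chain cycles deterministically, so starting at state 18 it returns in exactly 157 steps. Equivalently, the stationary distribution is uniform π_j = 1/157 for every state j, so by Kac's formula E[T_18] = 1/π_18 = 157.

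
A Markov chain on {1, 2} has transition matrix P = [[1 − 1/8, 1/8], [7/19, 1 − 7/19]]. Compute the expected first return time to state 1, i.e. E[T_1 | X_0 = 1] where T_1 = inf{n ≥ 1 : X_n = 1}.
E[T_1 | X_0 = 1] = 1/π_1 = 75/56

For an irreducible recurrent Markov chain with stationary distribution π, E[T_i | X_0 = i] = 1/π_i (Kac's formula). Here π_1 = (7/19)/(1/8 + 7/19) = (7/19)/(75/152) = 56/75, so E[T_1 | X_0 = 1] = 1/π_1 = (1/8 + 7/19)/(7/19) = (75/152)/(7/19) = 75/56.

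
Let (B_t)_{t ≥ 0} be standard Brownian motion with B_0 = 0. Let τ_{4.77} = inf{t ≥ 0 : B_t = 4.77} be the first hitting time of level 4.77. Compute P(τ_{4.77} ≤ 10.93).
P(τ_{4.77} ≤ 10.93) = 2(1 − Φ(4.77/√10.93)) = 2(1 − Φ(1.4428)) ≈ 0.1491

By the reflection principle for standard BM, P(τ_b ≤ t) = 2 · P(B_t ≥ b). Since B_t ~ N(0, t), P(B_t ≥ 4.77) = 1 − Φ(4.77/√t) = 1 − Φ(4.77/√10.93) = 1 − Φ(1.4428) ≈ 0.07454. Doubling: P(τ_{4.77} ≤ 10.93) ≈ 2 · 0.07454 = 0.14908 ≈ 0.1491.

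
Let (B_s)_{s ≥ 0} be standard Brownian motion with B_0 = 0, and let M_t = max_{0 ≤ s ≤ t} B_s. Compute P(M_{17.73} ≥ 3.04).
P(M_{17.73} ≥ 3.04) = 2·P(B_{17.73} ≥ 3.04) = 2(1 − Φ(3.04/√17.73)) ≈ 0.4703

By the reflection principle for Brownian motion, P(M_t ≥ a) = 2 · P(B_t ≥ a) for a ≥ 0. Since B_t ~ N(0, t), P(B_t ≥ 3.04) = 1 − Φ(3.04/√t) = 1 − Φ(3.04/√17.73) = 1 − Φ(0.7220). So
  P(M_{17.73} ≥ 3.04) = 2(1 − Φ(0.7220)) ≈ 0.4703.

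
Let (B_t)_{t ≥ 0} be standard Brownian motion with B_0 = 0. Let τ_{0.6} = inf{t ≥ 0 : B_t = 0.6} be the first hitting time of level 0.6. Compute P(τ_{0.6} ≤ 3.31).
P(τ_{0.6} ≤ 3.31) = 2(1 − Φ(0.6/√3.31)) = 2(1 − Φ(0.3298)) ≈ 0.7416

By the reflection principle for standard BM, P(τ_b ≤ t) = 2 · P(B_t ≥ b). Since B_t ~ N(0, t), P(B_t ≥ 0.6) = 1 − Φ(0.6/√t) = 1 − Φ(0.6/√3.31) = 1 − Φ(0.3298) ≈ 0.37078. Doubling: P(τ_{0.6} ≤ 3.31) ≈ 2 · 0.37078 = 0.74156 ≈ 0.7416.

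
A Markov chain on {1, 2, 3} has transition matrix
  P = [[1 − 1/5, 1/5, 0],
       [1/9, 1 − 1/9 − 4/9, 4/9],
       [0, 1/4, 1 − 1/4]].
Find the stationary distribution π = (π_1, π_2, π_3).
π = (1/6, 3/10, 8/15)

This is a birth-death chain on three states, which satisfies detailed balance: π_1 · P_{12} = π_2 · P_{21} and π_2 · P_{23} = π_3 · P_{32}.
From π_1 · 1/5 = π_2 · 1/9: π_2/π_1 = (1/5)/(1/9) = 9/5.
From π_2 · 4/9 = π_3 · 1/4: π_3/π_2 = (4/9)/(1/4) = 16/9.
Take π_1 proportional to 1; then unnormalized π = (1, 9/5, 16/5). Normalize by dividing by the sum 6:
  π = (1/6, 3/10, 8/15).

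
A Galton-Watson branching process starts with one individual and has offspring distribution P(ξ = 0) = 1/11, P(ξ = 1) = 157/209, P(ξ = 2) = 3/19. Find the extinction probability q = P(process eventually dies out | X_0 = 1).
q = 19/33

The pgf is f(s) = 1/11 + 157/209·s + 3/19·s². The extinction probability q is the smallest fixed point of f in [0, 1]. Setting s = f(s):
  3/19·s² + (157/209 − 1)·s + 1/11 = 0
  3/19·s² − (1/11 + 3/19)·s + 1/11 = 0
which factors as (s − 1)·(3/19·s − 1/11) = 0, giving roots s = 1 and s = (1/11)/(3/19) = 19/33.
Mean offspring μ = 157/209 + 2·3/19 = 223/209 > 1 (supercritical), so q < 1. The extinction probability is the smaller root: q = (1/11)/(3/19) = 19/33.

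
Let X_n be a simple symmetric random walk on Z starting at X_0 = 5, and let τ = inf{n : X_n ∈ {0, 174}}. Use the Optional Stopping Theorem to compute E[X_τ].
E[X_τ] = 5

X_n is a martingale and τ is a bounded-mean stopping time (indeed τ is finite a.s. with bounded expectation since the walk is in a bounded region). By the OST, E[X_τ] = E[X_0] = 5. Equivalently: E[X_τ] = 174 · P(hit 174 first) + 0 · P(hit 0 first) = 174 · (5/174) = 5.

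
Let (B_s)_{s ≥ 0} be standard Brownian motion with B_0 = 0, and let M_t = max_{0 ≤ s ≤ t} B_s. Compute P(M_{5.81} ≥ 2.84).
P(M_{5.81} ≥ 2.84) = 2·P(B_{5.81} ≥ 2.84) = 2(1 − Φ(2.84/√5.81)) ≈ 0.2387

By the reflection principle for Brownian motion, P(M_t ≥ a) = 2 · P(B_t ≥ a) for a ≥ 0. Since B_t ~ N(0, t), P(B_t ≥ 2.84) = 1 − Φ(2.84/√t) = 1 − Φ(2.84/√5.81) = 1 − Φ(1.1782). So
  P(M_{5.81} ≥ 2.84) = 2(1 − Φ(1.1782)) ≈ 0.2387.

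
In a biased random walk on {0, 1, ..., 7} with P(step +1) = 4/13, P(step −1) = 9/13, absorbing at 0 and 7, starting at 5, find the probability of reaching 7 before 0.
P(hit 7 before 0) = (1 − (9/4)^5) / (1 − (9/4)^7) = 185680/953317

Let u_k denote P(reach 7 before 0 | start at k). Boundary: u_0 = 0, u_7 = 1. Recurrence: u_k = 4/13·u_{k+1} + 9/13·u_{k-1} for 1 ≤ k ≤ 6. Try u_k = A + B·r^k with r = q/p = (9/13)/(4/13) = 9/4. Substitution satisfies the recurrence; boundary conditions give:
  u_k = (1 − r^k) / (1 − r^N) = (1 − (9/4)^5) / (1 − (9/4)^7) = 185680/953317.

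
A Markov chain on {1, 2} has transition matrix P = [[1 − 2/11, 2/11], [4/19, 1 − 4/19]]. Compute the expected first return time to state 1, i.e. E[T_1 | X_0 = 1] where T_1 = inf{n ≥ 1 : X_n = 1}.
E[T_1 | X_0 = 1] = 1/π_1 = 41/22

For an irreducible recurrent Markov chain with stationary distribution π, E[T_i | X_0 = i] = 1/π_i (Kac's formula). Here π_1 = (4/19)/(2/11 + 4/19) = (4/19)/(82/209) = 22/41, so E[T_1 | X_0 = 1] = 1/π_1 = (2/11 + 4/19)/(4/19) = (82/209)/(4/19) = 41/22.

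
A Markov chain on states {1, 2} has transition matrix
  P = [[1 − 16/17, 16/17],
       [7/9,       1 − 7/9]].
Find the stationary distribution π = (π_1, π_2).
π_1 = 119/263, π_2 = 144/263

Solve πP = π with π_1 + π_2 = 1. From πP = π: π_1 · (1 − 16/17) + π_2 · 7/9 = π_1 ⇒ π_2 · 7/9 = π_1 · 16/17 ⇒ π_2/π_1 = (16/17)/(7/9) = 144/119. Together with π_1 + π_2 = 1:
  π_1 = (7/9)/(16/17 + 7/9) = (7/9)/(263/153) = 119/263,
  π_2 = (16/17)/(16/17 + 7/9) = (16/17)/(263/153) = 144/263.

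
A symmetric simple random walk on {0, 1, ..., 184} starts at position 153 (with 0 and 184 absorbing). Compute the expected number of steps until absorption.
E[τ | X_0 = 153] = 4743

Let v_k = E[τ | X_0 = k]. Boundary: v_0 = v_184 = 0. Recurrence: v_k = 1 + (v_{k-1} + v_{k+1})/2 for 1 ≤ k ≤ 183. The particular solution to v_k − (v_{k-1} + v_{k+1})/2 = 1 is v_k = −k^2. Adding homogeneous solution A + B k and matching boundaries gives v_k = k (184 − k). Substituting k = 153: v_153 = 153 · 31 = 4743.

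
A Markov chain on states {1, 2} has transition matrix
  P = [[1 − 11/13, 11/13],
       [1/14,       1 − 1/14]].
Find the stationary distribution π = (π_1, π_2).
π_1 = 13/167, π_2 = 154/167

Solve πP = π with π_1 + π_2 = 1. From πP = π: π_1 · (1 − 11/13) + π_2 · 1/14 = π_1 ⇒ π_2 · 1/14 = π_1 · 11/13 ⇒ π_2/π_1 = (11/13)/(1/14) = 154/13. Together with π_1 + π_2 = 1:
  π_1 = (1/14)/(11/13 + 1/14) = (1/14)/(167/182) = 13/167,
  π_2 = (11/13)/(11/13 + 1/14) = (11/13)/(167/182) = 154/167.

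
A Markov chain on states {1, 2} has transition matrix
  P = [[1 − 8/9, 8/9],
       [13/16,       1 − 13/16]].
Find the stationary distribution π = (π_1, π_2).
π_1 = 117/245, π_2 = 128/245

Solve πP = π with π_1 + π_2 = 1. From πP = π: π_1 · (1 − 8/9) + π_2 · 13/16 = π_1 ⇒ π_2 · 13/16 = π_1 · 8/9 ⇒ π_2/π_1 = (8/9)/(13/16) = 128/117. Together with π_1 + π_2 = 1:
  π_1 = (13/16)/(8/9 + 13/16) = (13/16)/(245/144) = 117/245,
  π_2 = (8/9)/(8/9 + 13/16) = (8/9)/(245/144) = 128/245.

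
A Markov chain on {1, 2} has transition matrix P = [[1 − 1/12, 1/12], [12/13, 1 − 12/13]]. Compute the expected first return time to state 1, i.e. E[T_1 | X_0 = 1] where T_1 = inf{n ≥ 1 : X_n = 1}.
E[T_1 | X_0 = 1] = 1/π_1 = 157/144

For an irreducible recurrent Markov chain with stationary distribution π, E[T_i | X_0 = i] = 1/π_i (Kac's formula). Here π_1 = (12/13)/(1/12 + 12/13) = (12/13)/(157/156) = 144/157, so E[T_1 | X_0 = 1] = 1/π_1 = (1/12 + 12/13)/(12/13) = (157/156)/(12/13) = 157/144.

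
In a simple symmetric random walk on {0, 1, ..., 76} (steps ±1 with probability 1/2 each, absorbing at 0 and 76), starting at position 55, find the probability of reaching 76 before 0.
P(hit 76 before 0) = 55/76

Let u_k = P(hit 76 before 0 | start at k). Then u_0 = 0, u_76 = 1, and u_k = u_{k-1}/2 + u_{k+1}/2 for 1 ≤ k ≤ 75. This harmonic recurrence is solved by u_k = k/76, giving u_55 = 55/76.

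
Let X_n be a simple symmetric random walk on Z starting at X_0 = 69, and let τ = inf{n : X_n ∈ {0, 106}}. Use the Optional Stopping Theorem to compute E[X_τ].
E[X_τ] = 69

X_n is a martingale and τ is a bounded-mean stopping time (indeed τ is finite a.s. with bounded expectation since the walk is in a bounded region). By the OST, E[X_τ] = E[X_0] = 69. Equivalently: E[X_τ] = 106 · P(hit 106 first) + 0 · P(hit 0 first) = 106 · (69/106) = 69.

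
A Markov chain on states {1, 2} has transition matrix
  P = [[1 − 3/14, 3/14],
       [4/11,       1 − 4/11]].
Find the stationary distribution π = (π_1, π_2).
π_1 = 56/89, π_2 = 33/89

Solve πP = π with π_1 + π_2 = 1. From πP = π: π_1 · (1 − 3/14) + π_2 · 4/11 = π_1 ⇒ π_2 · 4/11 = π_1 · 3/14 ⇒ π_2/π_1 = (3/14)/(4/11) = 33/56. Together with π_1 + π_2 = 1:
  π_1 = (4/11)/(3/14 + 4/11) = (4/11)/(89/154) = 56/89,
  π_2 = (3/14)/(3/14 + 4/11) = (3/14)/(89/154) = 33/89.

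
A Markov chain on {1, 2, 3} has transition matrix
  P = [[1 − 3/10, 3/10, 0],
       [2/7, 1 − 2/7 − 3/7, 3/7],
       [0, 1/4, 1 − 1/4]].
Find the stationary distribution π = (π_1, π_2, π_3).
π = (20/77, 3/11, 36/77)

This is a birth-death chain on three states, which satisfies detailed balance: π_1 · P_{12} = π_2 · P_{21} and π_2 · P_{23} = π_3 · P_{32}.
From π_1 · 3/10 = π_2 · 2/7: π_2/π_1 = (3/10)/(2/7) = 21/20.
From π_2 · 3/7 = π_3 · 1/4: π_3/π_2 = (3/7)/(1/4) = 12/7.
Take π_1 proportional to 1; then unnormalized π = (1, 21/20, 9/5). Normalize by dividing by the sum 77/20:
  π = (20/77, 3/11, 36/77).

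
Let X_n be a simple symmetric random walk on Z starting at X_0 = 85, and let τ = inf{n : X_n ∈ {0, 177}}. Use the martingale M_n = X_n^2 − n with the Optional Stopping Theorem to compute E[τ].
E[τ] = 7820

M_n = X_n^2 − n is a martingale (since E[X_{n+1}^2 | F_n] = X_n^2 + 1). By OST (τ has finite mean in a bounded region), E[M_τ] = E[M_0] = X_0^2 − 0 = 85^2 = 7225. Also E[M_τ] = E[X_τ^2] − E[τ]. The walk exits at 0 or 177, with P(hit 177 first) = 85/177, so E[X_τ^2] = 177^2 · 85/177 + 0 = 15045. Thus E[τ] = E[X_τ^2] − E[M_τ] = 15045 − 7225 = 7820 = 85(177 − 85) = 7820.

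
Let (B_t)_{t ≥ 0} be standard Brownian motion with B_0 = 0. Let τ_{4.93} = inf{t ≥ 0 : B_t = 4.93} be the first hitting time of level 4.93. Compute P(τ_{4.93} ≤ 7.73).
P(τ_{4.93} ≤ 7.73) = 2(1 − Φ(4.93/√7.73)) = 2(1 − Φ(1.7732)) ≈ 0.0762

By the reflection principle for standard BM, P(τ_b ≤ t) = 2 · P(B_t ≥ b). Since B_t ~ N(0, t), P(B_t ≥ 4.93) = 1 − Φ(4.93/√t) = 1 − Φ(4.93/√7.73) = 1 − Φ(1.7732) ≈ 0.03810. Doubling: P(τ_{4.93} ≤ 7.73) ≈ 2 · 0.03810 = 0.07620 ≈ 0.0762.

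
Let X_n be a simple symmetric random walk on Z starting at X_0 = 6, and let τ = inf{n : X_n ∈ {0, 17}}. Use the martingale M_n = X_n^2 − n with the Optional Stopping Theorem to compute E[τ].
E[τ] = 66

M_n = X_n^2 − n is a martingale (since E[X_{n+1}^2 | F_n] = X_n^2 + 1). By OST (τ has finite mean in a bounded region), E[M_τ] = E[M_0] = X_0^2 − 0 = 6^2 = 36. Also E[M_τ] = E[X_τ^2] − E[τ]. The walk exits at 0 or 17, with P(hit 17 first) = 6/17, so E[X_τ^2] = 17^2 · 6/17 + 0 = 102. Thus E[τ] = E[X_τ^2] − E[M_τ] = 102 − 36 = 66 = 6(17 − 6) = 66.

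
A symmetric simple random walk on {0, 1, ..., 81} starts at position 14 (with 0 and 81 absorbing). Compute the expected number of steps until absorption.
E[τ | X_0 = 14] = 938

Let v_k = E[τ | X_0 = k]. Boundary: v_0 = v_81 = 0. Recurrence: v_k = 1 + (v_{k-1} + v_{k+1})/2 for 1 ≤ k ≤ 80. The particular solution to v_k − (v_{k-1} + v_{k+1})/2 = 1 is v_k = −k^2. Adding homogeneous solution A + B k and matching boundaries gives v_k = k (81 − k). Substituting k = 14: v_14 = 14 · 67 = 938.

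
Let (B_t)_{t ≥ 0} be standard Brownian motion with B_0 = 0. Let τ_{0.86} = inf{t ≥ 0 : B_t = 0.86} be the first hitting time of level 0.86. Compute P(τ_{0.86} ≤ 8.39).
P(τ_{0.86} ≤ 8.39) = 2(1 − Φ(0.86/√8.39)) = 2(1 − Φ(0.2969)) ≈ 0.7665

By the reflection principle for standard BM, P(τ_b ≤ t) = 2 · P(B_t ≥ b). Since B_t ~ N(0, t), P(B_t ≥ 0.86) = 1 − Φ(0.86/√t) = 1 − Φ(0.86/√8.39) = 1 − Φ(0.2969) ≈ 0.38327. Doubling: P(τ_{0.86} ≤ 8.39) ≈ 2 · 0.38327 = 0.76654 ≈ 0.7665.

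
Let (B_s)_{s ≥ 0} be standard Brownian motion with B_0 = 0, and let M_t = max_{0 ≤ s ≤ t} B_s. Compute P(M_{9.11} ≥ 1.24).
P(M_{9.11} ≥ 1.24) = 2·P(B_{9.11} ≥ 1.24) = 2(1 − Φ(1.24/√9.11)) ≈ 0.6812

By the reflection principle for Brownian motion, P(M_t ≥ a) = 2 · P(B_t ≥ a) for a ≥ 0. Since B_t ~ N(0, t), P(B_t ≥ 1.24) = 1 − Φ(1.24/√t) = 1 − Φ(1.24/√9.11) = 1 − Φ(0.4108). So
  P(M_{9.11} ≥ 1.24) = 2(1 − Φ(0.4108)) ≈ 0.6812.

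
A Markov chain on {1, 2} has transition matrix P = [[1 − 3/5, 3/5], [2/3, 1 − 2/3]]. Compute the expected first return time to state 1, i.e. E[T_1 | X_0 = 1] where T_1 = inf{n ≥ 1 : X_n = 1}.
E[T_1 | X_0 = 1] = 1/π_1 = 19/10

For an irreducible recurrent Markov chain with stationary distribution π, E[T_i | X_0 = i] = 1/π_i (Kac's formula). Here π_1 = (2/3)/(3/5 + 2/3) = (2/3)/(19/15) = 10/19, so E[T_1 | X_0 = 1] = 1/π_1 = (3/5 + 2/3)/(2/3) = (19/15)/(2/3) = 19/10.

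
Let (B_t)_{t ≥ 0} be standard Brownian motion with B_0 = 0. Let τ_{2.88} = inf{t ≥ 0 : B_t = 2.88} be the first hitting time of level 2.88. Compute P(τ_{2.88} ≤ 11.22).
P(τ_{2.88} ≤ 11.22) = 2(1 − Φ(2.88/√11.22)) = 2(1 − Φ(0.8598)) ≈ 0.3899

By the reflection principle for standard BM, P(τ_b ≤ t) = 2 · P(B_t ≥ b). Since B_t ~ N(0, t), P(B_t ≥ 2.88) = 1 − Φ(2.88/√t) = 1 − Φ(2.88/√11.22) = 1 − Φ(0.8598) ≈ 0.19495. Doubling: P(τ_{2.88} ≤ 11.22) ≈ 2 · 0.19495 = 0.38990 ≈ 0.3899.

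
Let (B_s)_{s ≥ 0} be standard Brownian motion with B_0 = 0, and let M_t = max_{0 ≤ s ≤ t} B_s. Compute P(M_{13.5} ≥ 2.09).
P(M_{13.5} ≥ 2.09) = 2·P(B_{13.5} ≥ 2.09) = 2(1 − Φ(2.09/√13.5)) ≈ 0.5695

By the reflection principle for Brownian motion, P(M_t ≥ a) = 2 · P(B_t ≥ a) for a ≥ 0. Since B_t ~ N(0, t), P(B_t ≥ 2.09) = 1 − Φ(2.09/√t) = 1 − Φ(2.09/√13.5) = 1 − Φ(0.5688). So
  P(M_{13.5} ≥ 2.09) = 2(1 − Φ(0.5688)) ≈ 0.5695.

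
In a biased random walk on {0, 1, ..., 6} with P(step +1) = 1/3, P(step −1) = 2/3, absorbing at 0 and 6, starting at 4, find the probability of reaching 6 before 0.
P(hit 6 before 0) = (1 − (2)^4) / (1 − (2)^6) = 5/21

Let u_k denote P(reach 6 before 0 | start at k). Boundary: u_0 = 0, u_6 = 1. Recurrence: u_k = 1/3·u_{k+1} + 2/3·u_{k-1} for 1 ≤ k ≤ 5. Try u_k = A + B·r^k with r = q/p = (2/3)/(1/3) = 2. Substitution satisfies the recurrence; boundary conditions give:
  u_k = (1 − r^k) / (1 − r^N) = (1 − (2)^4) / (1 − (2)^6) = 5/21.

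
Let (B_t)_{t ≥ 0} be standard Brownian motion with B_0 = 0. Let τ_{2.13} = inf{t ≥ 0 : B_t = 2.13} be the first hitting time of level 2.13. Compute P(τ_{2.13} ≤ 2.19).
P(τ_{2.13} ≤ 2.19) = 2(1 − Φ(2.13/√2.19)) = 2(1 − Φ(1.4393)) ≈ 0.1501

By the reflection principle for standard BM, P(τ_b ≤ t) = 2 · P(B_t ≥ b). Since B_t ~ N(0, t), P(B_t ≥ 2.13) = 1 − Φ(2.13/√t) = 1 − Φ(2.13/√2.19) = 1 − Φ(1.4393) ≈ 0.07503. Doubling: P(τ_{2.13} ≤ 2.19) ≈ 2 · 0.07503 = 0.15006 ≈ 0.1501.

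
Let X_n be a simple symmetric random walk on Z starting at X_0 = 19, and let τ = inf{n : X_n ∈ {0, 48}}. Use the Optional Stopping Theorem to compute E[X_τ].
E[X_τ] = 19

X_n is a martingale and τ is a bounded-mean stopping time (indeed τ is finite a.s. with bounded expectation since the walk is in a bounded region). By the OST, E[X_τ] = E[X_0] = 19. Equivalently: E[X_τ] = 48 · P(hit 48 first) + 0 · P(hit 0 first) = 48 · (19/48) = 19.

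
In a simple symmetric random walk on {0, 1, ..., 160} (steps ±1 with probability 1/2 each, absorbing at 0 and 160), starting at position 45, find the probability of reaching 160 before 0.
P(hit 160 before 0) = 45/160 = 9/32

Let u_k = P(hit 160 before 0 | start at k). Then u_0 = 0, u_160 = 1, and u_k = u_{k-1}/2 + u_{k+1}/2 for 1 ≤ k ≤ 159. This harmonic recurrence is solved by u_k = k/160, giving u_45 = 45/160 = 9/32.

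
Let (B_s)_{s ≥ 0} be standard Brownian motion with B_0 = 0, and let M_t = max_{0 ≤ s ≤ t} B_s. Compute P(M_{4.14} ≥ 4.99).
P(M_{4.14} ≥ 4.99) = 2·P(B_{4.14} ≥ 4.99) = 2(1 − Φ(4.99/√4.14)) ≈ 0.0142

By the reflection principle for Brownian motion, P(M_t ≥ a) = 2 · P(B_t ≥ a) for a ≥ 0. Since B_t ~ N(0, t), P(B_t ≥ 4.99) = 1 − Φ(4.99/√t) = 1 − Φ(4.99/√4.14) = 1 − Φ(2.4525). So
  P(M_{4.14} ≥ 4.99) = 2(1 − Φ(2.4525)) ≈ 0.0142.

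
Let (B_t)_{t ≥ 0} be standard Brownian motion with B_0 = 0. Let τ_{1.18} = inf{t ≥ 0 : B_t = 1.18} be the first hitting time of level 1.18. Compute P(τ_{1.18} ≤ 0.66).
P(τ_{1.18} ≤ 0.66) = 2(1 − Φ(1.18/√0.66)) = 2(1 − Φ(1.4525)) ≈ 0.1464

By the reflection principle for standard BM, P(τ_b ≤ t) = 2 · P(B_t ≥ b). Since B_t ~ N(0, t), P(B_t ≥ 1.18) = 1 − Φ(1.18/√t) = 1 − Φ(1.18/√0.66) = 1 − Φ(1.4525) ≈ 0.07318. Doubling: P(τ_{1.18} ≤ 0.66) ≈ 2 · 0.07318 = 0.14636 ≈ 0.1464.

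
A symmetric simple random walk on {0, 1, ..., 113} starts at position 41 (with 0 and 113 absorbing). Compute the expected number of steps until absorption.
E[τ | X_0 = 41] = 2952

Let v_k = E[τ | X_0 = k]. Boundary: v_0 = v_113 = 0. Recurrence: v_k = 1 + (v_{k-1} + v_{k+1})/2 for 1 ≤ k ≤ 112. The particular solution to v_k − (v_{k-1} + v_{k+1})/2 = 1 is v_k = −k^2. Adding homogeneous solution A + B k and matching boundaries gives v_k = k (113 − k). Substituting k = 41: v_41 = 41 · 72 = 2952.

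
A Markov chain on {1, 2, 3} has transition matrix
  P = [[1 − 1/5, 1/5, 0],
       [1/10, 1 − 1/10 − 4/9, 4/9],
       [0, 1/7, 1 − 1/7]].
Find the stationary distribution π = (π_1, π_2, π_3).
π = (9/83, 18/83, 56/83)

This is a birth-death chain on three states, which satisfies detailed balance: π_1 · P_{12} = π_2 · P_{21} and π_2 · P_{23} = π_3 · P_{32}.
From π_1 · 1/5 = π_2 · 1/10: π_2/π_1 = (1/5)/(1/10) = 2.
From π_2 · 4/9 = π_3 · 1/7: π_3/π_2 = (4/9)/(1/7) = 28/9.
Take π_1 proportional to 1; then unnormalized π = (1, 2, 56/9). Normalize by dividing by the sum 83/9:
  π = (9/83, 18/83, 56/83).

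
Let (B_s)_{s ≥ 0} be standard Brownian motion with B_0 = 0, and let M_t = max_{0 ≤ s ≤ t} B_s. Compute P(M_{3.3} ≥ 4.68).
P(M_{3.3} ≥ 4.68) = 2·P(B_{3.3} ≥ 4.68) = 2(1 − Φ(4.68/√3.3)) ≈ 0.0100

By the reflection principle for Brownian motion, P(M_t ≥ a) = 2 · P(B_t ≥ a) for a ≥ 0. Since B_t ~ N(0, t), P(B_t ≥ 4.68) = 1 − Φ(4.68/√t) = 1 − Φ(4.68/√3.3) = 1 − Φ(2.5763). So
  P(M_{3.3} ≥ 4.68) = 2(1 − Φ(2.5763)) ≈ 0.0100.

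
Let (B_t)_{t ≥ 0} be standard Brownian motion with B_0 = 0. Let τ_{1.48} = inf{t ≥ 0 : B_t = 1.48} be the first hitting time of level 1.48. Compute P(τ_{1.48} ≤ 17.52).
P(τ_{1.48} ≤ 17.52) = 2(1 − Φ(1.48/√17.52)) = 2(1 − Φ(0.3536)) ≈ 0.7236

By the reflection principle for standard BM, P(τ_b ≤ t) = 2 · P(B_t ≥ b). Since B_t ~ N(0, t), P(B_t ≥ 1.48) = 1 − Φ(1.48/√t) = 1 − Φ(1.48/√17.52) = 1 − Φ(0.3536) ≈ 0.36182. Doubling: P(τ_{1.48} ≤ 17.52) ≈ 2 · 0.36182 = 0.72364 ≈ 0.7236.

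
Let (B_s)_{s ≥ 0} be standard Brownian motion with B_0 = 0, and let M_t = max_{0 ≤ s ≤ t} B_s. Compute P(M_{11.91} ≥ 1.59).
P(M_{11.91} ≥ 1.59) = 2·P(B_{11.91} ≥ 1.59) = 2(1 − Φ(1.59/√11.91)) ≈ 0.6450

By the reflection principle for Brownian motion, P(M_t ≥ a) = 2 · P(B_t ≥ a) for a ≥ 0. Since B_t ~ N(0, t), P(B_t ≥ 1.59) = 1 − Φ(1.59/√t) = 1 − Φ(1.59/√11.91) = 1 − Φ(0.4607). So
  P(M_{11.91} ≥ 1.59) = 2(1 − Φ(0.4607)) ≈ 0.6450.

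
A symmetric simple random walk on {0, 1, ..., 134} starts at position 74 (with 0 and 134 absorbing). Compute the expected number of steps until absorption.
E[τ | X_0 = 74] = 4440

Let v_k = E[τ | X_0 = k]. Boundary: v_0 = v_134 = 0. Recurrence: v_k = 1 + (v_{k-1} + v_{k+1})/2 for 1 ≤ k ≤ 133. The particular solution to v_k − (v_{k-1} + v_{k+1})/2 = 1 is v_k = −k^2. Adding homogeneous solution A + B k and matching boundaries gives v_k = k (134 − k). Substituting k = 74: v_74 = 74 · 60 = 4440.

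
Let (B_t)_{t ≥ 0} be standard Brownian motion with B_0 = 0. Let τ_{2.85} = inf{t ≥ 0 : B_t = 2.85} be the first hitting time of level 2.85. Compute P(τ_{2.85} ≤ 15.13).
P(τ_{2.85} ≤ 15.13) = 2(1 − Φ(2.85/√15.13)) = 2(1 − Φ(0.7327)) ≈ 0.4637

By the reflection principle for standard BM, P(τ_b ≤ t) = 2 · P(B_t ≥ b). Since B_t ~ N(0, t), P(B_t ≥ 2.85) = 1 − Φ(2.85/√t) = 1 − Φ(2.85/√15.13) = 1 − Φ(0.7327) ≈ 0.23187. Doubling: P(τ_{2.85} ≤ 15.13) ≈ 2 · 0.23187 = 0.46374 ≈ 0.4637.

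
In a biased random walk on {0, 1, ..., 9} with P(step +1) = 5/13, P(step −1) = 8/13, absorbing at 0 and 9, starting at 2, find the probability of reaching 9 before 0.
P(hit 9 before 0) = (1 − (8/5)^2) / (1 − (8/5)^9) = 1015625/44088201

Let u_k denote P(reach 9 before 0 | start at k). Boundary: u_0 = 0, u_9 = 1. Recurrence: u_k = 5/13·u_{k+1} + 8/13·u_{k-1} for 1 ≤ k ≤ 8. Try u_k = A + B·r^k with r = q/p = (8/13)/(5/13) = 8/5. Substitution satisfies the recurrence; boundary conditions give:
  u_k = (1 − r^k) / (1 − r^N) = (1 − (8/5)^2) / (1 − (8/5)^9) = 1015625/44088201.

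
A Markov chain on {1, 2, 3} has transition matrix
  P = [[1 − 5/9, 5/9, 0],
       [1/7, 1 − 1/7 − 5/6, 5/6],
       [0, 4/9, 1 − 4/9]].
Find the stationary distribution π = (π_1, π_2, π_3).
π = (72/877, 280/877, 525/877)

This is a birth-death chain on three states, which satisfies detailed balance: π_1 · P_{12} = π_2 · P_{21} and π_2 · P_{23} = π_3 · P_{32}.
From π_1 · 5/9 = π_2 · 1/7: π_2/π_1 = (5/9)/(1/7) = 35/9.
From π_2 · 5/6 = π_3 · 4/9: π_3/π_2 = (5/6)/(4/9) = 15/8.
Take π_1 proportional to 1; then unnormalized π = (1, 35/9, 175/24). Normalize by dividing by the sum 877/72:
  π = (72/877, 280/877, 525/877).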